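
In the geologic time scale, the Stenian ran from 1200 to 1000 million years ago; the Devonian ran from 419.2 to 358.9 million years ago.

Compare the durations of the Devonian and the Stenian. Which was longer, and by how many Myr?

Devonian: 419.2 − 358.9 = 60.3 Myr.
Stenian: 1200 − 1000 = 200 Myr.
Difference: 200 − 60.3 = 139.7 Myr, so the Stenian was longer.

Stenian, by 139.7 million years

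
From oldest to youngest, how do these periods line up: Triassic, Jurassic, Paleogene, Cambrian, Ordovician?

Cambrian, then Ordovician, then Triassic, then Jurassic, then Paleogene

Group by era (each group listed oldest first) — Paleozoic: Cambrian, Ordovician; Mesozoic: Triassic, Jurassic; Cenozoic: Paleogene. The eras run Paleozoic → Mesozoic → Cenozoic. Concatenating the groups in that era order gives oldest to youngest directly.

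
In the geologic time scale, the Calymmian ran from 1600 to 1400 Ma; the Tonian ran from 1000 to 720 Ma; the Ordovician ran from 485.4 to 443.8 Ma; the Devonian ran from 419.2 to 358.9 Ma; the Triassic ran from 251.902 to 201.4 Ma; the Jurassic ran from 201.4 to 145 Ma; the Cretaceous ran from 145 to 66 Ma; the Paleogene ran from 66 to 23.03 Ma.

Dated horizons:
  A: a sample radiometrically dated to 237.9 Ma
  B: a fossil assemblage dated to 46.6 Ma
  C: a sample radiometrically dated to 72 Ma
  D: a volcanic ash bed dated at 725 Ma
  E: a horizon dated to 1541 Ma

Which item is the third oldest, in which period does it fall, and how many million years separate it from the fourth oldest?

A, in the Triassic; 165.9 million years to C

Larger Ma means older, so oldest first: E 1541 > D 725 > A 237.9 > C 72 > B 46.6.
Counting 3 along gives A (237.9 Ma); the excerpt puts that inside the Triassic, 251.902–201.4 Ma.
Next in line is C (72 Ma), and 237.9 − 72 = 165.9 Myr.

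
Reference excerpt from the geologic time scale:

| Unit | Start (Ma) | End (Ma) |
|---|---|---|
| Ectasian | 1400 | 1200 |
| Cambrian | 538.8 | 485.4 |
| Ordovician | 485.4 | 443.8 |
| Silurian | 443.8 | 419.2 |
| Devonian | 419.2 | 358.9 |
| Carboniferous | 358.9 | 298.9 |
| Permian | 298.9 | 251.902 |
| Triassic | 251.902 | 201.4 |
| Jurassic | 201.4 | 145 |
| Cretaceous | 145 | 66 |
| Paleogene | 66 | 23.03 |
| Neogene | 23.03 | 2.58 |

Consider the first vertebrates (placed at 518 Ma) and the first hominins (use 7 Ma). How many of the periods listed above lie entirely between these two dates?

518 Ma sits inside the Cambrian (538.8–485.4) and 7 Ma inside the Neogene (23.03–2.58); neither of those is wholly between the two dates.
The listed periods lying completely between them are Ordovician, Silurian, Devonian, Carboniferous, Permian, Triassic, Jurassic, Cretaceous, Paleogene — 9 in all.

9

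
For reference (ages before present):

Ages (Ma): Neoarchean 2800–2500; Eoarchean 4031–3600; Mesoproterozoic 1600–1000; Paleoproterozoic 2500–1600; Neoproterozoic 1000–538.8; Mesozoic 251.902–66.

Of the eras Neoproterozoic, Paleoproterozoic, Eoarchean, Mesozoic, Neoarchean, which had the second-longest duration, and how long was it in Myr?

Neoproterozoic, 461.2 million years

Durations: Neoproterozoic 461.2; Paleoproterozoic 900; Eoarchean 431; Mesozoic 185.902; Neoarchean 300 Myr.
Sorted longest-first: Paleoproterozoic (900), Neoproterozoic (461.2), Eoarchean (431), Neoarchean (300), Mesozoic (185.902).
The second longest is Neoproterozoic at 461.2 Myr.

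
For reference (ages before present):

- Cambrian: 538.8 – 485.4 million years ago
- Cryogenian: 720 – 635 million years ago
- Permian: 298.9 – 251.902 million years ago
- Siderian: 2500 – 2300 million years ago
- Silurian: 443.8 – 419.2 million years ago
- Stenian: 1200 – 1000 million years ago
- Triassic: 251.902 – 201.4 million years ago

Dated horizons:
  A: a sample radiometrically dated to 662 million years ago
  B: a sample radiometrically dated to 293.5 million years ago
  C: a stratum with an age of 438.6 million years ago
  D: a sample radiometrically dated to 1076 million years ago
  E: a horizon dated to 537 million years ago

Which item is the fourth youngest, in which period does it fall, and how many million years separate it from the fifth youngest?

Smaller Ma means younger, so youngest first: B 293.5 < C 438.6 < E 537 < A 662 < D 1076.
Counting 4 along gives A (662 Ma); the excerpt puts that inside the Cryogenian, 720–635 Ma.
Next in line is D (1076 Ma), and 1076 − 662 = 414 Myr.

A, in the Cryogenian; 414 million years to D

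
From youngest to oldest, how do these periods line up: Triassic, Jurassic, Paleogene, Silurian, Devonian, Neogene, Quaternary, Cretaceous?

Quaternary, then Neogene, then Paleogene, then Cretaceous, then Jurassic, then Triassic, then Devonian, then Silurian

Group by era (each group listed oldest first) — Paleozoic: Silurian, Devonian; Mesozoic: Triassic, Jurassic, Cretaceous; Cenozoic: Paleogene, Neogene, Quaternary. The eras run Paleozoic → Mesozoic → Cenozoic. Concatenating the groups in that era order and then reversing gives youngest to oldest.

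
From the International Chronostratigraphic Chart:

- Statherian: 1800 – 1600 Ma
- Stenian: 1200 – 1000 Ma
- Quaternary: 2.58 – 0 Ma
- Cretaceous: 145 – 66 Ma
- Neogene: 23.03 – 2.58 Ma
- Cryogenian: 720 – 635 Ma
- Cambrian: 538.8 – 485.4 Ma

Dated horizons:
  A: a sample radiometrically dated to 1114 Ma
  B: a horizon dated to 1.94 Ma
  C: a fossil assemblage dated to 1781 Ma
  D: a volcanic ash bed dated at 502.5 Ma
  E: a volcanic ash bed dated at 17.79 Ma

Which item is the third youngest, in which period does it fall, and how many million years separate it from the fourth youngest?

Smaller Ma means younger, so youngest first: B 1.94 < E 17.79 < D 502.5 < A 1114 < C 1781.
Counting 3 along gives D (502.5 Ma); the excerpt puts that inside the Cambrian, 538.8–485.4 Ma.
Next in line is A (1114 Ma), and 1114 − 502.5 = 611.5 Myr.

D, in the Cambrian; 611.5 million years to A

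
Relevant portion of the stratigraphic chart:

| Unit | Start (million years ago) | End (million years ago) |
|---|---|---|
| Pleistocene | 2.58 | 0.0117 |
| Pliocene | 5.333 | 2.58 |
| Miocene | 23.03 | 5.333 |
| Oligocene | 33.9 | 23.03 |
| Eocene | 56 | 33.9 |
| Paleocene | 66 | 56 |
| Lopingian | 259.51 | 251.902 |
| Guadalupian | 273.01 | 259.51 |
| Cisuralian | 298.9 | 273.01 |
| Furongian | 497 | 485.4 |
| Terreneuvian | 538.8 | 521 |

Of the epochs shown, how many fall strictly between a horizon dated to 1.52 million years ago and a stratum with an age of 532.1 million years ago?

532.1 Ma sits inside the Terreneuvian (538.8–521) and 1.52 Ma inside the Pleistocene (2.58–0.0117); neither of those is wholly between the two dates.
The listed epochs lying completely between them are Furongian, Cisuralian, Guadalupian, Lopingian, Paleocene, Eocene, Oligocene, Miocene, Pliocene — 9 in all.

9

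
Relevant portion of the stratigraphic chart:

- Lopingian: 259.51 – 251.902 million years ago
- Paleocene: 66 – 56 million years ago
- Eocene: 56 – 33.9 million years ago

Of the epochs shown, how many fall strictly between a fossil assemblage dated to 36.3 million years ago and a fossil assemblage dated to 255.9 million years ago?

1

255.9 Ma sits inside the Lopingian (259.51–251.902) and 36.3 Ma inside the Eocene (56–33.9); neither of those is wholly between the two dates.
The listed epochs lying completely between them are Paleocene — 1 in all.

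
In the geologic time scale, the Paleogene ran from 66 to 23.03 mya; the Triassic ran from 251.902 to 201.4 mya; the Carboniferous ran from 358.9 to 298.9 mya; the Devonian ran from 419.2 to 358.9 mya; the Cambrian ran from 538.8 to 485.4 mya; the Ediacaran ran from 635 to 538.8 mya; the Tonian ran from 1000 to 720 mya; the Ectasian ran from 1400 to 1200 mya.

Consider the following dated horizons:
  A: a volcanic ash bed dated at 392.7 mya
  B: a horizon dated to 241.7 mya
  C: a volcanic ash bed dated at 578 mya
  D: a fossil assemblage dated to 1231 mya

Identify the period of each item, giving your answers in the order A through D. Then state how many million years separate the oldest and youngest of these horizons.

A: 392.7 Ma lies in 419.2–358.9 Ma, so Devonian.
B: 241.7 Ma lies in 251.902–201.4 Ma, so Triassic.
C: 578 Ma lies in 635–538.8 Ma, so Ediacaran.
D: 1231 Ma lies in 1400–1200 Ma, so Ectasian.
Oldest = 1231 Ma, youngest = 241.7 Ma → span 989.3 Myr.

A — Devonian; B — Triassic; C — Ediacaran; D — Ectasian; span 989.3 million years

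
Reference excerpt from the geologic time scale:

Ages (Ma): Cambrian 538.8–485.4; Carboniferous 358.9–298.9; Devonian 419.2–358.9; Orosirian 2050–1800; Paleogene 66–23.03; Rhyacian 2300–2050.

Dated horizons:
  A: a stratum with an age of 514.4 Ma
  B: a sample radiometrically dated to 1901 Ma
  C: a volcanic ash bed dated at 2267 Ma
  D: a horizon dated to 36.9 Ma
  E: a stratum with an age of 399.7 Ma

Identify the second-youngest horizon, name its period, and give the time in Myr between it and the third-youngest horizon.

E, in the Devonian; 114.7 million years to A

Sorted youngest-first by Ma: D (36.9), E (399.7), A (514.4), B (1901), C (2267).
The second youngest is E at 399.7 Ma, which lies in 419.2–358.9 Ma: the Devonian.
The third youngest is A at 514.4 Ma; separation = |399.7 − 514.4| = 114.7 Myr.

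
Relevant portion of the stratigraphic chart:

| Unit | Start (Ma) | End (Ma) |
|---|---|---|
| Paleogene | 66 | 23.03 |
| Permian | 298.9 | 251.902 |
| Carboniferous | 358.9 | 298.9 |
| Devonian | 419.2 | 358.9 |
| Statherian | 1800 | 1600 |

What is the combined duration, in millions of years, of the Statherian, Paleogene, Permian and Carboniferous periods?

349.968 million years

Duration is start − end for each: (1800 − 1600) + (66 − 23.03) + (298.9 − 251.902) + (358.9 − 298.9).
That is 200 + 42.97 + 46.998 + 60, which totals 349.968 million years.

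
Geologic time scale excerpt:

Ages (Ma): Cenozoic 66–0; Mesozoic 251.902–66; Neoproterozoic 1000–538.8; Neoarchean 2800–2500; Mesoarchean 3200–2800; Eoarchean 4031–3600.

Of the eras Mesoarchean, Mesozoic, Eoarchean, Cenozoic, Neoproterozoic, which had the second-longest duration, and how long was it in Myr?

Durations: Mesoarchean 400; Mesozoic 185.902; Eoarchean 431; Cenozoic 66; Neoproterozoic 461.2 Myr.
Sorted longest-first: Neoproterozoic (461.2), Eoarchean (431), Mesoarchean (400), Mesozoic (185.902), Cenozoic (66).
The second longest is Eoarchean at 431 Myr.

Eoarchean, 431 million years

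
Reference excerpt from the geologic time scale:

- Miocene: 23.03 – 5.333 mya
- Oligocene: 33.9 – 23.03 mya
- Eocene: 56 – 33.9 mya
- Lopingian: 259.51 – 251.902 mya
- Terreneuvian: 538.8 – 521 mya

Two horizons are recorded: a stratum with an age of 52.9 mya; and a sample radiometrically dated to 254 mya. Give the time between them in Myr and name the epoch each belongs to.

201.1 million years apart; the first in the Eocene, the second in the Lopingian

Elapsed time: 254 − 52.9 = 201.1 Myr.
52.9 Ma lies within 56–33.9 Ma: Eocene.
254 Ma lies within 259.51–251.902 Ma: Lopingian.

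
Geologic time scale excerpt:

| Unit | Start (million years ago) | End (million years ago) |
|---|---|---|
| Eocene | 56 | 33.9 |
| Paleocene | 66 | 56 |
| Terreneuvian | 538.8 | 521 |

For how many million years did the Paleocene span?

10 million years

66 − 56 = 10 million years.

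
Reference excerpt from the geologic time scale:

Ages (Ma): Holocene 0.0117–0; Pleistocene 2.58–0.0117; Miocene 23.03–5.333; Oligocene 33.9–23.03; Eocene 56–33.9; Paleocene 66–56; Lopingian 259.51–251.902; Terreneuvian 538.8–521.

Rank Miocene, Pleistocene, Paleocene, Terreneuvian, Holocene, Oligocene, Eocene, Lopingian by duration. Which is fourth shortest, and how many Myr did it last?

Start − end for each: Miocene 23.03 − 5.333 = 17.697; Pleistocene 2.58 − 0.0117 = 2.5683; Paleocene 66 − 56 = 10; Terreneuvian 538.8 − 521 = 17.8; Holocene 0.0117 − 0 = 0.0117; Oligocene 33.9 − 23.03 = 10.87; Eocene 56 − 33.9 = 22.1; Lopingian 259.51 − 251.902 = 7.608.
Ranking these from shortest: Holocene < Pleistocene < Lopingian < Paleocene < Oligocene < Miocene < Terreneuvian < Eocene.
Position 4 in that ranking is Paleocene, which lasted 10 Myr.

Paleocene, 10 million years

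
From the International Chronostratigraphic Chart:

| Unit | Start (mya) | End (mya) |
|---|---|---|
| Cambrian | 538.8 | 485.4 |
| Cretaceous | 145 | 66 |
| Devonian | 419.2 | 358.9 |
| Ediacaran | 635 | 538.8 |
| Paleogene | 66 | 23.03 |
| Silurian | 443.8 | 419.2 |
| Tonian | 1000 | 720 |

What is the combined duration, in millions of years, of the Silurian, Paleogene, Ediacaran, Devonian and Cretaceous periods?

Each duration: Silurian = 24.6; Paleogene = 42.97; Ediacaran = 96.2; Devonian = 60.3; Cretaceous = 79.
Sum: 24.6 + 42.97 + 96.2 + 60.3 + 79 = 303.07 Myr.

303.07 million years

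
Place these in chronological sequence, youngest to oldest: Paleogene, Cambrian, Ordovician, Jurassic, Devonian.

Era membership (oldest first within each) — Paleozoic: Cambrian, Ordovician, Devonian; Mesozoic: Jurassic; Cenozoic: Paleogene. Paleozoic precedes Mesozoic, which precedes Cenozoic. Concatenating the groups in that era order and then reversing gives youngest to oldest.

Paleogene, then Jurassic, then Devonian, then Ordovician, then Cambrian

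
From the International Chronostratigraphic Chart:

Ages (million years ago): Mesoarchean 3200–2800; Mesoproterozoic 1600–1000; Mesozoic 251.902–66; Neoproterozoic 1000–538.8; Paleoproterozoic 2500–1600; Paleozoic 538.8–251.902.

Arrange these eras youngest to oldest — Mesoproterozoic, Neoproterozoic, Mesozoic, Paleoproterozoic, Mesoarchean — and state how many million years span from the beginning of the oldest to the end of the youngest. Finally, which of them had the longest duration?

From the excerpt: Mesoproterozoic 1600–1000; Neoproterozoic 1000–538.8; Mesozoic 251.902–66; Paleoproterozoic 2500–1600; Mesoarchean 3200–2800 (Ma).
Larger Ma is earlier, so the oldest is Mesoarchean and the youngest is Mesozoic; youngest to oldest: Mesozoic, Neoproterozoic, Mesoproterozoic, Paleoproterozoic, Mesoarchean.
Oldest start 3200 minus youngest end 66 gives 3134 Myr overall.
Individual lengths (start − end): Mesozoic 185.902; Neoproterozoic 461.2; Mesoproterozoic 600; Mesoarchean 400; Paleoproterozoic 900. The largest is Paleoproterozoic at 900 Myr.

Mesozoic → Neoproterozoic → Mesoproterozoic → Paleoproterozoic → Mesoarchean; total span 3134 Myr; longest is Paleoproterozoic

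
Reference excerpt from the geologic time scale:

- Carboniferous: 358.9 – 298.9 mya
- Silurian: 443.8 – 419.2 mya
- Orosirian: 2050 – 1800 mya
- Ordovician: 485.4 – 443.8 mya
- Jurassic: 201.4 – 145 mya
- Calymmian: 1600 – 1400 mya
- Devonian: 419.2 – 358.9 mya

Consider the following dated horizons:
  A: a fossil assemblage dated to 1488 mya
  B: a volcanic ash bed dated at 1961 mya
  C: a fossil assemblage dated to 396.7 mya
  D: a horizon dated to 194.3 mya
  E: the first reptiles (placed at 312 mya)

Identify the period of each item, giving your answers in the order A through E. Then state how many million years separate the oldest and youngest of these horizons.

A — Calymmian; B — Orosirian; C — Devonian; D — Jurassic; E — Carboniferous; span 1766.7 million years

A: 1488 Ma lies in 1600–1400 Ma, so Calymmian.
B: 1961 Ma lies in 2050–1800 Ma, so Orosirian.
C: 396.7 Ma lies in 419.2–358.9 Ma, so Devonian.
D: 194.3 Ma lies in 201.4–145 Ma, so Jurassic.
E: 312 Ma lies in 358.9–298.9 Ma, so Carboniferous.
Oldest = 1961 Ma, youngest = 194.3 Ma → span 1766.7 Myr.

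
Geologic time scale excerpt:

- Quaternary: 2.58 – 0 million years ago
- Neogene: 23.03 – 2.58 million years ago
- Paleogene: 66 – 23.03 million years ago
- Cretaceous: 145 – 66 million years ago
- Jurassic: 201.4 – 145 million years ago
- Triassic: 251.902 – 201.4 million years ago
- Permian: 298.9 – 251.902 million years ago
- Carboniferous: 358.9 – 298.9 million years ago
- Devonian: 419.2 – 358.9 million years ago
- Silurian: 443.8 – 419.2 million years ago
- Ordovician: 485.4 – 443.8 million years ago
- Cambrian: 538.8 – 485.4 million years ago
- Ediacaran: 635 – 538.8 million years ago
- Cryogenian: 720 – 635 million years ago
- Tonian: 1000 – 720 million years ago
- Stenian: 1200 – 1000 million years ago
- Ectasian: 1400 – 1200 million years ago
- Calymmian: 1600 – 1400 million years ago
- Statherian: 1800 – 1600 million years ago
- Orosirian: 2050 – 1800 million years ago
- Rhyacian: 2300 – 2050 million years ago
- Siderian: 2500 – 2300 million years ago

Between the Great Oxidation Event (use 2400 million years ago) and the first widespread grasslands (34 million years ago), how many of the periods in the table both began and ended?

The older date is 2400 Ma and the younger is 34 Ma.
Periods with start < 2400 and end > 34 Ma: Rhyacian (2300–2050), Orosirian (2050–1800), Statherian (1800–1600), Calymmian (1600–1400), Ectasian (1400–1200), Stenian (1200–1000), Tonian (1000–720), Cryogenian (720–635), Ediacaran (635–538.8), Cambrian (538.8–485.4), Ordovician (485.4–443.8), Silurian (443.8–419.2), Devonian (419.2–358.9), Carboniferous (358.9–298.9), Permian (298.9–251.902), Triassic (251.902–201.4), Jurassic (201.4–145), Cretaceous (145–66).
That is 18 complete periods.

18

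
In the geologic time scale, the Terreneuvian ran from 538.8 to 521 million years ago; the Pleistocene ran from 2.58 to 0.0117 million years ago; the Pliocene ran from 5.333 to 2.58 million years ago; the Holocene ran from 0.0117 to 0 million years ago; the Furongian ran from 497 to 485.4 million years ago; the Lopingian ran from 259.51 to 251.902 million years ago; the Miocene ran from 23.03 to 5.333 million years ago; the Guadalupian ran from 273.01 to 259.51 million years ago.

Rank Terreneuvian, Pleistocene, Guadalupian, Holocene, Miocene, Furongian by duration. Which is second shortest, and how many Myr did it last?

Pleistocene, 2.5683 million years

Durations: Terreneuvian 17.8; Pleistocene 2.5683; Guadalupian 13.5; Holocene 0.0117; Miocene 17.697; Furongian 11.6 Myr.
Sorted shortest-first: Holocene (0.0117), Pleistocene (2.5683), Furongian (11.6), Guadalupian (13.5), Miocene (17.697), Terreneuvian (17.8).
The second shortest is Pleistocene at 2.5683 Myr.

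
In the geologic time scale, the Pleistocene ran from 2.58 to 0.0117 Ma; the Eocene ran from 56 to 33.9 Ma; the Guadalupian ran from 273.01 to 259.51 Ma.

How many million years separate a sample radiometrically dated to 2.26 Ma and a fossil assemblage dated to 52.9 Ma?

52.9 − 2.26 = 50.64 million years.

50.64 million years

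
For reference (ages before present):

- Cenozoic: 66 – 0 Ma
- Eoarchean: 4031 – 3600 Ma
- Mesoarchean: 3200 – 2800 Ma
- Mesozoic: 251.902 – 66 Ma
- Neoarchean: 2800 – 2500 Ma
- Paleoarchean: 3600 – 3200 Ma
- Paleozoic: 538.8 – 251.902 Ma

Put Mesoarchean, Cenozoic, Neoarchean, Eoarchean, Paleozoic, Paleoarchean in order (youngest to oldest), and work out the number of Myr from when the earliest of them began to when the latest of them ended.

Start ages (Ma): Eoarchean 4031, Paleoarchean 3600, Mesoarchean 3200, Neoarchean 2800, Paleozoic 538.8, Cenozoic 66.
Ordered youngest to oldest: Cenozoic, Paleozoic, Neoarchean, Mesoarchean, Paleoarchean, Eoarchean.
Span = 4031 − 0 = 4031 Myr.

Cenozoic, Paleozoic, Neoarchean, Mesoarchean, Paleoarchean, Eoarchean; total span 4031 Myr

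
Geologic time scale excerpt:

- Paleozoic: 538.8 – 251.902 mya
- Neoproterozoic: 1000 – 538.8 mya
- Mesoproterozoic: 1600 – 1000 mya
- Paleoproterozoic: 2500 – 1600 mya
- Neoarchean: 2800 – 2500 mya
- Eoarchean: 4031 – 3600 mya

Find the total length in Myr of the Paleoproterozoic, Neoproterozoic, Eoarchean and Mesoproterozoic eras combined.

Each duration: Paleoproterozoic = 900; Neoproterozoic = 461.2; Eoarchean = 431; Mesoproterozoic = 600.
Sum: 900 + 461.2 + 431 + 600 = 2392.2 Myr.

2392.2 million years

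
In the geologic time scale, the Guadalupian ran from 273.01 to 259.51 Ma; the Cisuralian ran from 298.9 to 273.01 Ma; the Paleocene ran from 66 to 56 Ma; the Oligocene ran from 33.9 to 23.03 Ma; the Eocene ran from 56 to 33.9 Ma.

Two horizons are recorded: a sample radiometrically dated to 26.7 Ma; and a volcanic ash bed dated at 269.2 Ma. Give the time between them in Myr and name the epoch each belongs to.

Elapsed time: 269.2 − 26.7 = 242.5 Myr.
26.7 Ma lies within 33.9–23.03 Ma: Oligocene.
269.2 Ma lies within 273.01–259.51 Ma: Guadalupian.

242.5 million years apart; the first in the Oligocene, the second in the Guadalupian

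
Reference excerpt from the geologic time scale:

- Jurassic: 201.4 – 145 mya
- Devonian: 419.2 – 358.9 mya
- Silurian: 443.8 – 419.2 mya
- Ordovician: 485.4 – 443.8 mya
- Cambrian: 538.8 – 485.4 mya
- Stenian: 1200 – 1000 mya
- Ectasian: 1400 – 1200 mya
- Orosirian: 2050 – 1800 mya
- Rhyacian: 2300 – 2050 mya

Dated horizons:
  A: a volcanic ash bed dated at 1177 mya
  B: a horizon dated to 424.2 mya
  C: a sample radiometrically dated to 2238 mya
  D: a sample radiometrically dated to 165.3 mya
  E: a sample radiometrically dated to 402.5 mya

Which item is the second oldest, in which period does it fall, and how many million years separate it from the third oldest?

Sorted oldest-first by Ma: C (2238), A (1177), B (424.2), E (402.5), D (165.3).
The second oldest is A at 1177 Ma, which lies in 1200–1000 Ma: the Stenian.
The third oldest is B at 424.2 Ma; separation = |1177 − 424.2| = 752.8 Myr.

A, in the Stenian; 752.8 million years to B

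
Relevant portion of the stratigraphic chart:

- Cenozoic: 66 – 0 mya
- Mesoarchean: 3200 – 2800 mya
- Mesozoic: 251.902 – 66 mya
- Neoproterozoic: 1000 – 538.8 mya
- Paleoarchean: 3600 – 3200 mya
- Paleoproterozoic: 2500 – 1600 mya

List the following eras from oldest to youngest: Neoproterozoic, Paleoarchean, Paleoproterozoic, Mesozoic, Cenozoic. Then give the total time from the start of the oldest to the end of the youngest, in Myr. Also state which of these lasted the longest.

From the excerpt: Neoproterozoic 1000–538.8; Paleoarchean 3600–3200; Paleoproterozoic 2500–1600; Mesozoic 251.902–66; Cenozoic 66–0 (Ma).
Larger Ma is earlier, so the oldest is Paleoarchean and the youngest is Cenozoic; oldest to youngest: Paleoarchean, Paleoproterozoic, Neoproterozoic, Mesozoic, Cenozoic.
Oldest start 3600 minus youngest end 0 gives 3600 Myr overall.
Individual lengths (start − end): Paleoarchean 400; Cenozoic 66; Paleoproterozoic 900; Mesozoic 185.902; Neoproterozoic 461.2. The largest is Paleoproterozoic at 900 Myr.

Paleoarchean → Paleoproterozoic → Neoproterozoic → Mesozoic → Cenozoic; total span 3600 Myr; longest is Paleoproterozoic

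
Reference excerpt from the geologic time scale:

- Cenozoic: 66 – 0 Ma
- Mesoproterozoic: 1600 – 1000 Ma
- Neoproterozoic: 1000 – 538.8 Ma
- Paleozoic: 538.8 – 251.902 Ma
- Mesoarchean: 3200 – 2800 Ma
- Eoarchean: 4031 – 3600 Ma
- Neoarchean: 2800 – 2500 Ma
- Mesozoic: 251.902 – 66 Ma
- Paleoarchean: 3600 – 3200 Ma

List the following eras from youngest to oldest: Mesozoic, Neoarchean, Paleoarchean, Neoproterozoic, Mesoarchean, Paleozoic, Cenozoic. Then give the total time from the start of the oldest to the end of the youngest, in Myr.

Cenozoic, Mesozoic, Paleozoic, Neoproterozoic, Neoarchean, Mesoarchean, Paleoarchean; total span 3600 Myr

Start ages (Ma): Paleoarchean 3600, Mesoarchean 3200, Neoarchean 2800, Neoproterozoic 1000, Paleozoic 538.8, Mesozoic 251.902, Cenozoic 66.
Ordered youngest to oldest: Cenozoic, Mesozoic, Paleozoic, Neoproterozoic, Neoarchean, Mesoarchean, Paleoarchean.
Span = 3600 − 0 = 3600 Myr.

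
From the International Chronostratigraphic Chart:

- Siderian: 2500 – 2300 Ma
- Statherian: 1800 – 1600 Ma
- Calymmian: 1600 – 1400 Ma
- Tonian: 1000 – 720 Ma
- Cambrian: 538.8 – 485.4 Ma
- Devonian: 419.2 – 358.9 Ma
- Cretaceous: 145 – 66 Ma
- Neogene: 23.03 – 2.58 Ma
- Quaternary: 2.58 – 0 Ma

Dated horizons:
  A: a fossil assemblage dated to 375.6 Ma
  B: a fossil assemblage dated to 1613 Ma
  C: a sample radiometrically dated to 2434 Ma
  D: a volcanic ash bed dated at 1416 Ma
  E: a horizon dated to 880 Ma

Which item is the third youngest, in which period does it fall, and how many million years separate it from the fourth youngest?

Sorted youngest-first by Ma: A (375.6), E (880), D (1416), B (1613), C (2434).
The third youngest is D at 1416 Ma, which lies in 1600–1400 Ma: the Calymmian.
The fourth youngest is B at 1613 Ma; separation = |1416 − 1613| = 197 Myr.

D, in the Calymmian; 197 million years to B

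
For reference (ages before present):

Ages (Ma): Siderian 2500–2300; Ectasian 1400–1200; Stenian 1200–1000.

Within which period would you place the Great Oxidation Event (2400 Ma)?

Siderian

2400 Ma lies between 2500 and 2300 Ma, so it falls in the Siderian.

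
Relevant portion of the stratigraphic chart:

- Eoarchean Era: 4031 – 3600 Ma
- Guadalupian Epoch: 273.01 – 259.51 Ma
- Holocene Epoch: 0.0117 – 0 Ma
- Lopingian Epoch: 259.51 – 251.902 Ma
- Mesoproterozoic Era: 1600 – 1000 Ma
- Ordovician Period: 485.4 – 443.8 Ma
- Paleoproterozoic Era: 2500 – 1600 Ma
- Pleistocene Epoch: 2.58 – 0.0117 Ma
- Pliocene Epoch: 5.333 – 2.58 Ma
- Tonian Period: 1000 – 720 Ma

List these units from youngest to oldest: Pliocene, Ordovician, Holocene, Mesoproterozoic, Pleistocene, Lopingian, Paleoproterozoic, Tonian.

Holocene, then Pleistocene, then Pliocene, then Lopingian, then Ordovician, then Tonian, then Mesoproterozoic, then Paleoproterozoic

The oldest of these is Paleoproterozoic (starts 2500 Ma) and the youngest is Holocene (ends 0 Ma).
In between, by decreasing start age: Mesoproterozoic (1600), Tonian (1000), Ordovician (485.4), Lopingian (259.51), Pliocene (5.333), Pleistocene (2.58).
Listing youngest first means reversing that sequence.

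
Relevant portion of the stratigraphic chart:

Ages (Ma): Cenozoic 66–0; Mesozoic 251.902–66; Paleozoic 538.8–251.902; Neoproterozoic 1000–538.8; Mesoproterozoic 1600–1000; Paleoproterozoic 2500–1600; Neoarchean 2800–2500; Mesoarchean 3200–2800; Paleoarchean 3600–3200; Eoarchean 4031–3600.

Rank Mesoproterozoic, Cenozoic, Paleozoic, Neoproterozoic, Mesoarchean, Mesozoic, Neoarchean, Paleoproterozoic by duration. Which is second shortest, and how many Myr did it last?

Start − end for each: Mesoproterozoic 1600 − 1000 = 600; Cenozoic 66 − 0 = 66; Paleozoic 538.8 − 251.902 = 286.898; Neoproterozoic 1000 − 538.8 = 461.2; Mesoarchean 3200 − 2800 = 400; Mesozoic 251.902 − 66 = 185.902; Neoarchean 2800 − 2500 = 300; Paleoproterozoic 2500 − 1600 = 900.
Ranking these from shortest: Cenozoic < Mesozoic < Paleozoic < Neoarchean < Mesoarchean < Neoproterozoic < Mesoproterozoic < Paleoproterozoic.
Position 2 in that ranking is Mesozoic, which lasted 185.902 Myr.

Mesozoic, 185.902 million years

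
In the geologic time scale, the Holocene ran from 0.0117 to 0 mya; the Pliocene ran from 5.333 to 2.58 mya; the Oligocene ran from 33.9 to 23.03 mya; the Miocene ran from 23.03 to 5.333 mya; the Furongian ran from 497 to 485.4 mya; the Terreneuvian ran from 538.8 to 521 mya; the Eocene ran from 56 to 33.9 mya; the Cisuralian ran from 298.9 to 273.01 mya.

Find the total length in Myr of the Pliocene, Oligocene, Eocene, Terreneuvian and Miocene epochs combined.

Duration is start − end for each: (5.333 − 2.58) + (33.9 − 23.03) + (56 − 33.9) + (538.8 − 521) + (23.03 − 5.333).
That is 2.753 + 10.87 + 22.1 + 17.8 + 17.697, which totals 71.22 million years.

71.22 million years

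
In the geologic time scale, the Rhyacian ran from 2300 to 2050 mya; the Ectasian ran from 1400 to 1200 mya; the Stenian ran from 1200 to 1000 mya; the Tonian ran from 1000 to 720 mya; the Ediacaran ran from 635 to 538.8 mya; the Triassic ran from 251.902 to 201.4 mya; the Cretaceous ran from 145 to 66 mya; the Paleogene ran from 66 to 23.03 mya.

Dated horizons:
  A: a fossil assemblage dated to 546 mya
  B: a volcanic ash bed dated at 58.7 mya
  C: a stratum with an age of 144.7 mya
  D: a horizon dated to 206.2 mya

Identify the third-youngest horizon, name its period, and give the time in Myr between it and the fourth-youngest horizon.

Smaller Ma means younger, so youngest first: B 58.7 < C 144.7 < D 206.2 < A 546.
Counting 3 along gives D (206.2 Ma); the excerpt puts that inside the Triassic, 251.902–201.4 Ma.
Next in line is A (546 Ma), and 546 − 206.2 = 339.8 Myr.

D, in the Triassic; 339.8 million years to A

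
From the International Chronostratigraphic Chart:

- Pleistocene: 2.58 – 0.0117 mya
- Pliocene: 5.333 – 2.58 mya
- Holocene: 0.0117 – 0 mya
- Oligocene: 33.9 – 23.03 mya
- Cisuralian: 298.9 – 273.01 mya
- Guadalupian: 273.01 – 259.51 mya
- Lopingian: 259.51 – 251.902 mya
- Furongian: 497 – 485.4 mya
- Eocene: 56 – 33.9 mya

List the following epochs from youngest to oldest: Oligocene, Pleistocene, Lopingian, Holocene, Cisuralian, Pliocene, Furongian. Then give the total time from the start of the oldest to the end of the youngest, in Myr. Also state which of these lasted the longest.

Holocene → Pleistocene → Pliocene → Oligocene → Lopingian → Cisuralian → Furongian; total span 497 Myr; longest is Cisuralian

Start ages (Ma): Furongian 497, Cisuralian 298.9, Lopingian 259.51, Oligocene 33.9, Pliocene 5.333, Pleistocene 2.58, Holocene 0.0117.
Ordered youngest to oldest: Holocene, Pleistocene, Pliocene, Oligocene, Lopingian, Cisuralian, Furongian.
Span = 497 − 0 = 497 Myr.
Durations: Furongian 11.6, Lopingian 7.608, Oligocene 10.87, Holocene 0.0117, Pleistocene 2.5683, Cisuralian 25.89, Pliocene 2.753 → longest is Cisuralian (25.89 Myr).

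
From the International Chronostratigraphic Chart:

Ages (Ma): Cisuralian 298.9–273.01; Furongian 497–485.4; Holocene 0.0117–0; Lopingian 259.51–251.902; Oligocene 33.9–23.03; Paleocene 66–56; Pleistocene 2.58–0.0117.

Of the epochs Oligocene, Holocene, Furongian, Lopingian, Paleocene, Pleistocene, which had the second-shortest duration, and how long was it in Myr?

Durations: Oligocene 10.87; Holocene 0.0117; Furongian 11.6; Lopingian 7.608; Paleocene 10; Pleistocene 2.5683 Myr.
Sorted shortest-first: Holocene (0.0117), Pleistocene (2.5683), Lopingian (7.608), Paleocene (10), Oligocene (10.87), Furongian (11.6).
The second shortest is Pleistocene at 2.5683 Myr.

Pleistocene, 2.5683 million years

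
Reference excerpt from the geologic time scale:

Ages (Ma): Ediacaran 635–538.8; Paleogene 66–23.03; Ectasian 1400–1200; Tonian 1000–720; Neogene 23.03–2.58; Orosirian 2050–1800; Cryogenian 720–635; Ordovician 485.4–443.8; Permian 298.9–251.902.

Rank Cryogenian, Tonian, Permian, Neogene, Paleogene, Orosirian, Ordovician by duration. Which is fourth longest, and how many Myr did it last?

Durations: Cryogenian 85; Tonian 280; Permian 46.998; Neogene 20.45; Paleogene 42.97; Orosirian 250; Ordovician 41.6 Myr.
Sorted longest-first: Tonian (280), Orosirian (250), Cryogenian (85), Permian (46.998), Paleogene (42.97), Ordovician (41.6), Neogene (20.45).
The fourth longest is Permian at 46.998 Myr.

Permian, 46.998 million years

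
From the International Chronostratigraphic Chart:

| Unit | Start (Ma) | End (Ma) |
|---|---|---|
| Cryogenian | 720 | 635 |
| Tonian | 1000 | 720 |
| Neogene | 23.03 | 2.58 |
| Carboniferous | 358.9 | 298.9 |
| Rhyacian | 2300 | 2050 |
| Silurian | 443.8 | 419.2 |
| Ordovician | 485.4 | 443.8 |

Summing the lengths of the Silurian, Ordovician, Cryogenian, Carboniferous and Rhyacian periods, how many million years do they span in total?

461.2 million years

Duration is start − end for each: (443.8 − 419.2) + (485.4 − 443.8) + (720 − 635) + (358.9 − 298.9) + (2300 − 2050).
That is 24.6 + 41.6 + 85 + 60 + 250, which totals 461.2 million years.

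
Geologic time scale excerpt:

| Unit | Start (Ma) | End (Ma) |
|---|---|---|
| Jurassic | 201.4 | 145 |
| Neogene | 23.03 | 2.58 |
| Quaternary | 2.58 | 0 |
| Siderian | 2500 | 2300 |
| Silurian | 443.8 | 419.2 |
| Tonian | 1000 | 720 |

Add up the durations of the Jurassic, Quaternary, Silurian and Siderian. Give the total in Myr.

Duration is start − end for each: (201.4 − 145) + (2.58 − 0) + (443.8 − 419.2) + (2500 − 2300).
That is 56.4 + 2.58 + 24.6 + 200, which totals 283.58 million years.

283.58 million years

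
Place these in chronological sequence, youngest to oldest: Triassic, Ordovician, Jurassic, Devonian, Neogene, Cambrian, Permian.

Era membership (oldest first within each) — Paleozoic: Cambrian, Ordovician, Devonian, Permian; Mesozoic: Triassic, Jurassic; Cenozoic: Neogene. Paleozoic precedes Mesozoic, which precedes Cenozoic. Concatenating the groups in that era order and then reversing gives youngest to oldest.

Neogene, then Jurassic, then Triassic, then Permian, then Devonian, then Ordovician, then Cambrian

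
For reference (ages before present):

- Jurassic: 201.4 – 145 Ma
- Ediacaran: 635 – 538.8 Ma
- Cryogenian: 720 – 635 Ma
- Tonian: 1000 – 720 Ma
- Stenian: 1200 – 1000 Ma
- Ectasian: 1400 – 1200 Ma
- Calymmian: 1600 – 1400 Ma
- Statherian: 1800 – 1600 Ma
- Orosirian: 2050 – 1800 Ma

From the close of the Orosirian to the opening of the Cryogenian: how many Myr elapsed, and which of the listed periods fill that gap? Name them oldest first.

The Orosirian closes at 1800 Ma and the Cryogenian opens at 720 Ma, so the interval is 1800 − 720 = 1080 Myr.
A period fits inside if it starts at or after 1800 Ma and ends at or before 720 Ma; oldest first that gives Statherian, Calymmian, Ectasian, Stenian, Tonian.

1080 million years; Statherian, Calymmian, Ectasian, Stenian, Tonian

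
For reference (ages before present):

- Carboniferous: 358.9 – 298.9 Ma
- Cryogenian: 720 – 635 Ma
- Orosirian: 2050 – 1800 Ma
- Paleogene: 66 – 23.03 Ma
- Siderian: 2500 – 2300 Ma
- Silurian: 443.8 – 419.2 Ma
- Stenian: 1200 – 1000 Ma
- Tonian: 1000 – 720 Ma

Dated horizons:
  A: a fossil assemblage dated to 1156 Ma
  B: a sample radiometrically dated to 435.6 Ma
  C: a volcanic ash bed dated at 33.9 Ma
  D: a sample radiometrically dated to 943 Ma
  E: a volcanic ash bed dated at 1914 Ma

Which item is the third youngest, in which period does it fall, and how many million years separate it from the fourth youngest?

D, in the Tonian; 213 million years to A

Sorted youngest-first by Ma: C (33.9), B (435.6), D (943), A (1156), E (1914).
The third youngest is D at 943 Ma, which lies in 1000–720 Ma: the Tonian.
The fourth youngest is A at 1156 Ma; separation = |943 − 1156| = 213 Myr.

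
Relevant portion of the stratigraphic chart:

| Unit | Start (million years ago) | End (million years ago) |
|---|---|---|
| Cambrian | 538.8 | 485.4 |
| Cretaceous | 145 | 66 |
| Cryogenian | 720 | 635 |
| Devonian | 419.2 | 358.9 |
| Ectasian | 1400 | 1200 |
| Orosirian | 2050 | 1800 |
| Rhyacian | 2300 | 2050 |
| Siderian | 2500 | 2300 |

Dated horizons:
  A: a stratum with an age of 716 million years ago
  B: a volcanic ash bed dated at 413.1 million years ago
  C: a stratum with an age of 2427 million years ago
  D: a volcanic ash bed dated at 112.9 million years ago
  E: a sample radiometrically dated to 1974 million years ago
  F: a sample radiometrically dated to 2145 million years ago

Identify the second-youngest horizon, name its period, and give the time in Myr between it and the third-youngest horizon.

B, in the Devonian; 302.9 million years to A

Smaller Ma means younger, so youngest first: D 112.9 < B 413.1 < A 716 < E 1974 < F 2145 < C 2427.
Counting 2 along gives B (413.1 Ma); the excerpt puts that inside the Devonian, 419.2–358.9 Ma.
Next in line is A (716 Ma), and 716 − 413.1 = 302.9 Myr.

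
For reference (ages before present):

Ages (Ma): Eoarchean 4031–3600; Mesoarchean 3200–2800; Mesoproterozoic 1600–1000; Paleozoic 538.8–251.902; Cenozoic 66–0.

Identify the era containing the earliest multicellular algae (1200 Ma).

1200 Ma lies between 1600 and 1000 Ma, so it falls in the Mesoproterozoic.

Mesoproterozoic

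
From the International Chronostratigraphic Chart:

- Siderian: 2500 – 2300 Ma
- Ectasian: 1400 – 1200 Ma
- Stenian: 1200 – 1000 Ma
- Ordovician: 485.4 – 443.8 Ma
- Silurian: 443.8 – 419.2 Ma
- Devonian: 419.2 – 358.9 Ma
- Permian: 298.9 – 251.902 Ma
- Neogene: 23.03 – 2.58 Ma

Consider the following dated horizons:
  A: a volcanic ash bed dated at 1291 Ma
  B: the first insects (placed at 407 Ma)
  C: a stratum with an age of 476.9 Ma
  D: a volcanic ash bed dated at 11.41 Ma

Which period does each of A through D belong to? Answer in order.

A: 1291 Ma lies in 1400–1200 Ma, so Ectasian.
B: 407 Ma lies in 419.2–358.9 Ma, so Devonian.
C: 476.9 Ma lies in 485.4–443.8 Ma, so Ordovician.
D: 11.41 Ma lies in 23.03–2.58 Ma, so Neogene.

A — Ectasian; B — Devonian; C — Ordovician; D — Neogene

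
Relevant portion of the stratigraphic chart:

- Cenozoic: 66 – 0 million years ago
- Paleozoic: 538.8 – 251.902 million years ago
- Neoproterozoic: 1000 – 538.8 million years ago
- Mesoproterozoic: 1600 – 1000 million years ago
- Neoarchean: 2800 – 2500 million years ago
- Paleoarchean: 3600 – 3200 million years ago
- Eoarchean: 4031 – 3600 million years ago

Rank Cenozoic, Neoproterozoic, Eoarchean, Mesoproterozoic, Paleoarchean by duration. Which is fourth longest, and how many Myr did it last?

Paleoarchean, 400 million years

Start − end for each: Cenozoic 66 − 0 = 66; Neoproterozoic 1000 − 538.8 = 461.2; Eoarchean 4031 − 3600 = 431; Mesoproterozoic 1600 − 1000 = 600; Paleoarchean 3600 − 3200 = 400.
Ranking these from longest: Mesoproterozoic > Neoproterozoic > Eoarchean > Paleoarchean > Cenozoic.
Position 4 in that ranking is Paleoarchean, which lasted 400 Myr.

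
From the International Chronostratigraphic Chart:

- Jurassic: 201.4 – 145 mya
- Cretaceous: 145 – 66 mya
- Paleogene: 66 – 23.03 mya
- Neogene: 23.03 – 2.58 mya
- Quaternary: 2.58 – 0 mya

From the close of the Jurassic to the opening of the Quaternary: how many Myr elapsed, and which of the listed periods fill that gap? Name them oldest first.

142.42 million years; Cretaceous, Paleogene, Neogene

The Jurassic closes at 145 Ma and the Quaternary opens at 2.58 Ma, so the interval is 145 − 2.58 = 142.42 Myr.
A period fits inside if it starts at or after 145 Ma and ends at or before 2.58 Ma; oldest first that gives Cretaceous, Paleogene, Neogene.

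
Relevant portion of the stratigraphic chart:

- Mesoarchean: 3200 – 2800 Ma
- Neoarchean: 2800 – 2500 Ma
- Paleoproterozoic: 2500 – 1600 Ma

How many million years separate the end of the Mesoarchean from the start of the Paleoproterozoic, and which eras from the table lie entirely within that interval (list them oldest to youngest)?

300 million years; Neoarchean

The Mesoarchean closes at 2800 Ma and the Paleoproterozoic opens at 2500 Ma, so the interval is 2800 − 2500 = 300 Myr.
An era fits inside if it starts at or after 2800 Ma and ends at or before 2500 Ma; oldest first that gives Neoarchean.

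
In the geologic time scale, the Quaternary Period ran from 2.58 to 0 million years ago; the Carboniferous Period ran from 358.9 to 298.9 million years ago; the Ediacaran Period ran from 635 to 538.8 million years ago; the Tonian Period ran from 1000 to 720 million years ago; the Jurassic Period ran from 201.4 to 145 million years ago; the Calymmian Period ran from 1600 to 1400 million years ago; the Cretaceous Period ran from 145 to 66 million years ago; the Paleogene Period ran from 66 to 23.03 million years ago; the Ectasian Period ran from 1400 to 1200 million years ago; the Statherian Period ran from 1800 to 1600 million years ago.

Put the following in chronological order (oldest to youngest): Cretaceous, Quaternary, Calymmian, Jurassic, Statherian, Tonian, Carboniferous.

Read off each span (Ma): Cretaceous 145–66; Quaternary 2.58–0; Calymmian 1600–1400; Jurassic 201.4–145; Statherian 1800–1600; Tonian 1000–720; Carboniferous 358.9–298.9.
Larger Ma is older, so oldest→youngest is Statherian, Calymmian, Tonian, Carboniferous, Jurassic, Cretaceous, Quaternary.

Statherian, Calymmian, Tonian, Carboniferous, Jurassic, Cretaceous, Quaternary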